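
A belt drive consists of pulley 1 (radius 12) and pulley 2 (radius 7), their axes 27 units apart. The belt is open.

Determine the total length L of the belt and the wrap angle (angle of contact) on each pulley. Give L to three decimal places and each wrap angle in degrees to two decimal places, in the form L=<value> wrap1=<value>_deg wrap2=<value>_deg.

open belt: β = asin((r2−r1)/C) = asin(-5/27) = -10.6719°
wrap1 = π − 2β = 201.3439°
wrap2 = π + 2β = 158.6561°
tangent length = C·cosβ = 26.5330
L = r1·wrap1 + r2·wrap2 + 2·C·cosβ = 12·3.5141 + 7·2.7691 + 2·26.5330 = 114.6189

L=114.619 wrap1=201.34_deg wrap2=158.66_deg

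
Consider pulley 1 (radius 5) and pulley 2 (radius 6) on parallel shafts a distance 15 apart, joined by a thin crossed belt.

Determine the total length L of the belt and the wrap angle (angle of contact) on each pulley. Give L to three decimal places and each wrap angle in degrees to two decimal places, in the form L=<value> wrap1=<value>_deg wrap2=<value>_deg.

crossed belt: β = asin((r1+r2)/C) = asin(11/15) = 47.1666°
wrap1 = wrap2 = π + 2β = 274.3331°
tangent length = C·cosβ = 10.1980
L = (r1+r2)·wrap + 2·C·cosβ = 11·4.7880 + 2·10.1980 = 73.0643

L=73.064 wrap1=274.33_deg wrap2=274.33_deg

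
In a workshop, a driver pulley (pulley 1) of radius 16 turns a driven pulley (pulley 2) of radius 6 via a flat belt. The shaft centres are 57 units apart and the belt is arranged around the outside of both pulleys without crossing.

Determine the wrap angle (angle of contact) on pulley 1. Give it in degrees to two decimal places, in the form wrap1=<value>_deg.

wrap1=200.21_deg

open belt: β = asin((r2−r1)/C) = asin(-10/57) = -10.1042°
wrap1 = π − 2β = 200.2084°
wrap2 = π + 2β = 159.7916°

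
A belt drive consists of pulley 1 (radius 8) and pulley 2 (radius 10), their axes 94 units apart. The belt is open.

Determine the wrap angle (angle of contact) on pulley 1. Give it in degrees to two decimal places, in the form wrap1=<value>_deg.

open belt: β = asin((r2−r1)/C) = asin(2/94) = 1.2192°
wrap1 = π − 2β = 177.5617°
wrap2 = π + 2β = 182.4383°

wrap1=177.56_deg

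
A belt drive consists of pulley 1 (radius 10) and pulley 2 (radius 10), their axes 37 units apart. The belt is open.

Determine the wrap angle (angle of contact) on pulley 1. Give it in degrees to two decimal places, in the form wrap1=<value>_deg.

open belt: β = asin((r2−r1)/C) = asin(0/37) = 0.0000°
wrap1 = π − 2β = 180.0000°
wrap2 = π + 2β = 180.0000°

wrap1=180.00_deg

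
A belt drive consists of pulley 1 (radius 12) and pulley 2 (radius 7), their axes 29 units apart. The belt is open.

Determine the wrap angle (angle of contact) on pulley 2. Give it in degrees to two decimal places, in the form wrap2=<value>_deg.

open belt: β = asin((r2−r1)/C) = asin(-5/29) = -9.9282°
wrap1 = π − 2β = 199.8564°
wrap2 = π + 2β = 160.1436°

wrap2=160.14_deg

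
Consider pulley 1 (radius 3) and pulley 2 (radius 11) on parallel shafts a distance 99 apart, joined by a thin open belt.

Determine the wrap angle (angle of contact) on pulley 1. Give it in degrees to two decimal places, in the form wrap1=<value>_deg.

open belt: β = asin((r2−r1)/C) = asin(8/99) = 4.6350°
wrap1 = π − 2β = 170.7300°
wrap2 = π + 2β = 189.2700°

wrap1=170.73_deg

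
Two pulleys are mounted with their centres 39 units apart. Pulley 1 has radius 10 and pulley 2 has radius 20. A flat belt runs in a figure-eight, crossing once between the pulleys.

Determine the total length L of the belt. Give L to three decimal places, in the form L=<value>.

L=196.746

crossed belt: β = asin((r1+r2)/C) = asin(30/39) = 50.2849°
wrap1 = wrap2 = π + 2β = 280.5697°
tangent length = C·cosβ = 24.9199
L = (r1+r2)·wrap + 2·C·cosβ = 30·4.8969 + 2·24.9199 = 196.7457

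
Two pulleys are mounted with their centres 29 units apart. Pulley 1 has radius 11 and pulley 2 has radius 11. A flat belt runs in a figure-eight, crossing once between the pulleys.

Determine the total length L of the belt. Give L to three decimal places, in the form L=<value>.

crossed belt: β = asin((r1+r2)/C) = asin(22/29) = 49.3428°
wrap1 = wrap2 = π + 2β = 278.6855°
tangent length = C·cosβ = 18.8944
L = (r1+r2)·wrap + 2·C·cosβ = 22·4.8640 + 2·18.8944 = 144.7964

L=144.796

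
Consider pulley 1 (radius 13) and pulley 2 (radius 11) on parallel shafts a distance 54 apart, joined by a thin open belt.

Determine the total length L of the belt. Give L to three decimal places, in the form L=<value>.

open belt: β = asin((r2−r1)/C) = asin(-2/54) = -2.1226°
wrap1 = π − 2β = 184.2451°
wrap2 = π + 2β = 175.7549°
tangent length = C·cosβ = 53.9630
L = r1·wrap1 + r2·wrap2 + 2·C·cosβ = 13·3.2157 + 11·3.0675 + 2·53.9630 = 183.4723

L=183.472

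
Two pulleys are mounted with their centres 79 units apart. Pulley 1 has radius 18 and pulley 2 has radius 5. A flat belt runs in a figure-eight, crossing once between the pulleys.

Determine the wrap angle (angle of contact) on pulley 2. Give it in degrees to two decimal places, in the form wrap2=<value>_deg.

crossed belt: β = asin((r1+r2)/C) = asin(23/79) = 16.9262°
wrap1 = wrap2 = π + 2β = 213.8523°

wrap2=213.85_deg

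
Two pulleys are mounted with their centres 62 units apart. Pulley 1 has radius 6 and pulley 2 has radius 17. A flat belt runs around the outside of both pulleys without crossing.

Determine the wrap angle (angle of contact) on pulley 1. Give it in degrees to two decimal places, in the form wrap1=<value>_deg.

open belt: β = asin((r2−r1)/C) = asin(11/62) = 10.2195°
wrap1 = π − 2β = 159.5610°
wrap2 = π + 2β = 200.4390°

wrap1=159.56_deg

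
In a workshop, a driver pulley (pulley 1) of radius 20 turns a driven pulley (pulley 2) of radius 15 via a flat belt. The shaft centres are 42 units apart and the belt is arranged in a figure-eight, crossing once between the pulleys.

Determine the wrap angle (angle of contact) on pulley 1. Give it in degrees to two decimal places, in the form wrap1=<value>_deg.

wrap1=292.89_deg

crossed belt: β = asin((r1+r2)/C) = asin(35/42) = 56.4427°
wrap1 = wrap2 = π + 2β = 292.8854°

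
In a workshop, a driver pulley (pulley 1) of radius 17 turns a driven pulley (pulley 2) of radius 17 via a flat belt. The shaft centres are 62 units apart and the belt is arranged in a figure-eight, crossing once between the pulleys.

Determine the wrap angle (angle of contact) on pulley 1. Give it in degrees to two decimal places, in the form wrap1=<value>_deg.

crossed belt: β = asin((r1+r2)/C) = asin(34/62) = 33.2564°
wrap1 = wrap2 = π + 2β = 246.5129°

wrap1=246.51_deg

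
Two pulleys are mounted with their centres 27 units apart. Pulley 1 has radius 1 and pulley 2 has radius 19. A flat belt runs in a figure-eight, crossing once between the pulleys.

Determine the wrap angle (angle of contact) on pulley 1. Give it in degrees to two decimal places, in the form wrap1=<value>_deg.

crossed belt: β = asin((r1+r2)/C) = asin(20/27) = 47.7946°
wrap1 = wrap2 = π + 2β = 275.5891°

wrap1=275.59_deg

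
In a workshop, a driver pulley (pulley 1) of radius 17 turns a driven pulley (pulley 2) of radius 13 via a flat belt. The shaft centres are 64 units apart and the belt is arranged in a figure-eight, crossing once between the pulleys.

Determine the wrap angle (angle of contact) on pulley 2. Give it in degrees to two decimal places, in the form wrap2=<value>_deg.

crossed belt: β = asin((r1+r2)/C) = asin(30/64) = 27.9532°
wrap1 = wrap2 = π + 2β = 235.9064°

wrap2=235.91_deg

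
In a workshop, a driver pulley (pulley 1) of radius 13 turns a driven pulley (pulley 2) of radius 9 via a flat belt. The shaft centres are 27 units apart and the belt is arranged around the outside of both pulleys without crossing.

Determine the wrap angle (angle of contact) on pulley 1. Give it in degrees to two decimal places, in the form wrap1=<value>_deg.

open belt: β = asin((r2−r1)/C) = asin(-4/27) = -8.5196°
wrap1 = π − 2β = 197.0392°
wrap2 = π + 2β = 162.9608°

wrap1=197.04_deg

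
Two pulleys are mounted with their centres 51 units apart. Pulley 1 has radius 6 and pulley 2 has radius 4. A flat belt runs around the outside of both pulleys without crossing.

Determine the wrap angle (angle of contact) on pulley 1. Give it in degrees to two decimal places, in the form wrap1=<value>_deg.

wrap1=184.49_deg

open belt: β = asin((r2−r1)/C) = asin(-2/51) = -2.2475°
wrap1 = π − 2β = 184.4949°
wrap2 = π + 2β = 175.5051°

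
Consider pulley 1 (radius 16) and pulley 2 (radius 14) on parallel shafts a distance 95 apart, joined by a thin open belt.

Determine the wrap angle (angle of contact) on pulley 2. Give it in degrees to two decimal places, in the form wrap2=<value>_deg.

open belt: β = asin((r2−r1)/C) = asin(-2/95) = -1.2063°
wrap1 = π − 2β = 182.4126°
wrap2 = π + 2β = 177.5874°

wrap2=177.59_deg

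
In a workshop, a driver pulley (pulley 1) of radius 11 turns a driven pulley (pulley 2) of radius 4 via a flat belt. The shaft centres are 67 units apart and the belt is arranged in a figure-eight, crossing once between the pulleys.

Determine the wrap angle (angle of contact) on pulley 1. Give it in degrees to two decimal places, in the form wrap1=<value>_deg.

wrap1=205.87_deg

crossed belt: β = asin((r1+r2)/C) = asin(15/67) = 12.9371°
wrap1 = wrap2 = π + 2β = 205.8741°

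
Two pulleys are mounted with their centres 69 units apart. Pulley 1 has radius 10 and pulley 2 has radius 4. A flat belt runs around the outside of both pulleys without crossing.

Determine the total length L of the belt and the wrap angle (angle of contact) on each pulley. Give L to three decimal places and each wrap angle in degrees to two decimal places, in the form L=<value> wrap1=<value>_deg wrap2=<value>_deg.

L=182.504 wrap1=189.98_deg wrap2=170.02_deg

open belt: β = asin((r2−r1)/C) = asin(-6/69) = -4.9885°
wrap1 = π − 2β = 189.9771°
wrap2 = π + 2β = 170.0229°
tangent length = C·cosβ = 68.7386
L = r1·wrap1 + r2·wrap2 + 2·C·cosβ = 10·3.3157 + 4·2.9675 + 2·68.7386 = 182.5044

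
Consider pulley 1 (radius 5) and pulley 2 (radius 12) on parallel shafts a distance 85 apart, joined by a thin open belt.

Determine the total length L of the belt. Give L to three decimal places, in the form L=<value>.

open belt: β = asin((r2−r1)/C) = asin(7/85) = 4.7238°
wrap1 = π − 2β = 170.5523°
wrap2 = π + 2β = 189.4477°
tangent length = C·cosβ = 84.7113
L = r1·wrap1 + r2·wrap2 + 2·C·cosβ = 5·2.9767 + 12·3.3065 + 2·84.7113 = 223.9839

L=223.984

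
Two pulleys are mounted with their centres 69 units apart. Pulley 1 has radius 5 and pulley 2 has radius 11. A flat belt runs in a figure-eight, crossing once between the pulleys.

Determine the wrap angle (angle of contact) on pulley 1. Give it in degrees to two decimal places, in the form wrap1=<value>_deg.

crossed belt: β = asin((r1+r2)/C) = asin(16/69) = 13.4080°
wrap1 = wrap2 = π + 2β = 206.8160°

wrap1=206.82_deg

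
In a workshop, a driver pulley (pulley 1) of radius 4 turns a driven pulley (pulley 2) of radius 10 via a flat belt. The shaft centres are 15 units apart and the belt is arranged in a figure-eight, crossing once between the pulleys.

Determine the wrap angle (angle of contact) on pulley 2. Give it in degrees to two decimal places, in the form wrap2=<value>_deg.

crossed belt: β = asin((r1+r2)/C) = asin(14/15) = 68.9605°
wrap1 = wrap2 = π + 2β = 317.9211°

wrap2=317.92_deg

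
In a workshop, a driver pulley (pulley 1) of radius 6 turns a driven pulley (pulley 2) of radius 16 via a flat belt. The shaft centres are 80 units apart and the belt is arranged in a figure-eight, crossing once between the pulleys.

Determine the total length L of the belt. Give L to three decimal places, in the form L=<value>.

L=235.204

crossed belt: β = asin((r1+r2)/C) = asin(22/80) = 15.9620°
wrap1 = wrap2 = π + 2β = 211.9240°
tangent length = C·cosβ = 76.9155
L = (r1+r2)·wrap + 2·C·cosβ = 22·3.6988 + 2·76.9155 = 235.2041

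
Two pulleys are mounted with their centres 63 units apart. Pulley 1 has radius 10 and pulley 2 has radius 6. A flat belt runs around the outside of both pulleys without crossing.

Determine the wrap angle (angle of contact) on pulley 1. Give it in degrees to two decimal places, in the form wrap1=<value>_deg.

open belt: β = asin((r2−r1)/C) = asin(-4/63) = -3.6403°
wrap1 = π − 2β = 187.2806°
wrap2 = π + 2β = 172.7194°

wrap1=187.28_deg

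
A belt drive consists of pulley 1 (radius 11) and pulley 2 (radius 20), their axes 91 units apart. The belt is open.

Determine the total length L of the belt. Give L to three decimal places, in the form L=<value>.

open belt: β = asin((r2−r1)/C) = asin(9/91) = 5.6759°
wrap1 = π − 2β = 168.6482°
wrap2 = π + 2β = 191.3518°
tangent length = C·cosβ = 90.5539
L = r1·wrap1 + r2·wrap2 + 2·C·cosβ = 11·2.9435 + 20·3.3397 + 2·90.5539 = 280.2802

L=280.280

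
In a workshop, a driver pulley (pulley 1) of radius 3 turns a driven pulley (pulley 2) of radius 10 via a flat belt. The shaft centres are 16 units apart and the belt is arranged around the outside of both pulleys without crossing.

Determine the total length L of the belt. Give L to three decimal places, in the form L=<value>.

L=75.955

open belt: β = asin((r2−r1)/C) = asin(7/16) = 25.9445°
wrap1 = π − 2β = 128.1110°
wrap2 = π + 2β = 231.8890°
tangent length = C·cosβ = 14.3875
L = r1·wrap1 + r2·wrap2 + 2·C·cosβ = 3·2.2360 + 10·4.0472 + 2·14.3875 = 75.9551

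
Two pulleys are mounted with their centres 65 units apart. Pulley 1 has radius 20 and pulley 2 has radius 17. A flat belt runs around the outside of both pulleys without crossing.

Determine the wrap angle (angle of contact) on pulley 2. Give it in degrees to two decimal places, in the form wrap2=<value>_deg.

wrap2=174.71_deg

open belt: β = asin((r2−r1)/C) = asin(-3/65) = -2.6454°
wrap1 = π − 2β = 185.2907°
wrap2 = π + 2β = 174.7093°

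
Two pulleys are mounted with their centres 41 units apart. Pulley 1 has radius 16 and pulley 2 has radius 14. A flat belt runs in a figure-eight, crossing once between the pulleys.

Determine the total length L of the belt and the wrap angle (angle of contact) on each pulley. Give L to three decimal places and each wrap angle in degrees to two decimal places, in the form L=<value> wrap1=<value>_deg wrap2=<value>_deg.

crossed belt: β = asin((r1+r2)/C) = asin(30/41) = 47.0297°
wrap1 = wrap2 = π + 2β = 274.0594°
tangent length = C·cosβ = 27.9464
L = (r1+r2)·wrap + 2·C·cosβ = 30·4.7832 + 2·27.9464 = 199.3899

L=199.390 wrap1=274.06_deg wrap2=274.06_deg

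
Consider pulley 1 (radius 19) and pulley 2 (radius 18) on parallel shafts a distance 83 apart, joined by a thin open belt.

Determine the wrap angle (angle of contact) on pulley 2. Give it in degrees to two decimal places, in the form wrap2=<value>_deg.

wrap2=178.62_deg

open belt: β = asin((r2−r1)/C) = asin(-1/83) = -0.6903°
wrap1 = π − 2β = 181.3807°
wrap2 = π + 2β = 178.6193°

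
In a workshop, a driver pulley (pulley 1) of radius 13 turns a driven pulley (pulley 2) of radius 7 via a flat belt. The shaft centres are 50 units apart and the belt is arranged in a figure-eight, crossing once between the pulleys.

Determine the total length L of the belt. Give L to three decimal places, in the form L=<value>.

crossed belt: β = asin((r1+r2)/C) = asin(20/50) = 23.5782°
wrap1 = wrap2 = π + 2β = 227.1564°
tangent length = C·cosβ = 45.8258
L = (r1+r2)·wrap + 2·C·cosβ = 20·3.9646 + 2·45.8258 = 170.9440

L=170.944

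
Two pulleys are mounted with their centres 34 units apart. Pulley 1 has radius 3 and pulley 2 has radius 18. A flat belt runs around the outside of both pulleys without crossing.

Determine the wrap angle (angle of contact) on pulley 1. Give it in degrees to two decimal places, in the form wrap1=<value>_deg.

wrap1=127.64_deg

open belt: β = asin((r2−r1)/C) = asin(15/34) = 26.1790°
wrap1 = π − 2β = 127.6421°
wrap2 = π + 2β = 232.3579°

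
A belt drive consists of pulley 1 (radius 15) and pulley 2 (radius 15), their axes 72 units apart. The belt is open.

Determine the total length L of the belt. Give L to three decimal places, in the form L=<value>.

open belt: β = asin((r2−r1)/C) = asin(0/72) = 0.0000°
wrap1 = π − 2β = 180.0000°
wrap2 = π + 2β = 180.0000°
tangent length = C·cosβ = 72.0000
L = r1·wrap1 + r2·wrap2 + 2·C·cosβ = 15·3.1416 + 15·3.1416 + 2·72.0000 = 238.2478

L=238.248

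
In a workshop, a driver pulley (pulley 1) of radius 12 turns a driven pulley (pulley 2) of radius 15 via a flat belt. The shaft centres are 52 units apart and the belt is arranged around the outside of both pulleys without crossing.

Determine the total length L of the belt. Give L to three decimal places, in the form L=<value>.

L=188.996

open belt: β = asin((r2−r1)/C) = asin(3/52) = 3.3074°
wrap1 = π − 2β = 173.3853°
wrap2 = π + 2β = 186.6147°
tangent length = C·cosβ = 51.9134
L = r1·wrap1 + r2·wrap2 + 2·C·cosβ = 12·3.0261 + 15·3.2570 + 2·51.9134 = 188.9961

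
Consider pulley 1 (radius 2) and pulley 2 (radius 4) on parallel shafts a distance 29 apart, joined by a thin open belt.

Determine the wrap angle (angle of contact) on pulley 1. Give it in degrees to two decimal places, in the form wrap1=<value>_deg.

open belt: β = asin((r2−r1)/C) = asin(2/29) = 3.9546°
wrap1 = π − 2β = 172.0909°
wrap2 = π + 2β = 187.9091°

wrap1=172.09_deg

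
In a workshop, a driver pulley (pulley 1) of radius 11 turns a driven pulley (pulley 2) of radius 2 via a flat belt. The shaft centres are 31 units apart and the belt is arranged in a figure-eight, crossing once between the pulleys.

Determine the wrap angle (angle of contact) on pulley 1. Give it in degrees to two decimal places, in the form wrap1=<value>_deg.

crossed belt: β = asin((r1+r2)/C) = asin(13/31) = 24.7939°
wrap1 = wrap2 = π + 2β = 229.5877°

wrap1=229.59_deg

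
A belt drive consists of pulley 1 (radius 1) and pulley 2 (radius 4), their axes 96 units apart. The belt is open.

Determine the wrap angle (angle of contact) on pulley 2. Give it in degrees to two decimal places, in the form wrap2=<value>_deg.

open belt: β = asin((r2−r1)/C) = asin(3/96) = 1.7908°
wrap1 = π − 2β = 176.4184°
wrap2 = π + 2β = 183.5816°

wrap2=183.58_deg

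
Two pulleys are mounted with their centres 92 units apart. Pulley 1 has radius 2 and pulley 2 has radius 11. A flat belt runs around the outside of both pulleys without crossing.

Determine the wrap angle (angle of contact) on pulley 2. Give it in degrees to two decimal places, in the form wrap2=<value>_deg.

open belt: β = asin((r2−r1)/C) = asin(9/92) = 5.6140°
wrap1 = π − 2β = 168.7720°
wrap2 = π + 2β = 191.2280°

wrap2=191.23_deg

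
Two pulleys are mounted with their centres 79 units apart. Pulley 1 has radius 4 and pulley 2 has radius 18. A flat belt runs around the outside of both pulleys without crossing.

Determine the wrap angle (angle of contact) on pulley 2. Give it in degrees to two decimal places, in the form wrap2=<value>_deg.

open belt: β = asin((r2−r1)/C) = asin(14/79) = 10.2076°
wrap1 = π − 2β = 159.5848°
wrap2 = π + 2β = 200.4152°

wrap2=200.42_deg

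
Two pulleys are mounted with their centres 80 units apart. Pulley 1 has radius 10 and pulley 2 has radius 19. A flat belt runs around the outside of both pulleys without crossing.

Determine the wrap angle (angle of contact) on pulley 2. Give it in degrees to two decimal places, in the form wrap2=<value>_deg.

open belt: β = asin((r2−r1)/C) = asin(9/80) = 6.4594°
wrap1 = π − 2β = 167.0811°
wrap2 = π + 2β = 192.9189°

wrap2=192.92_deg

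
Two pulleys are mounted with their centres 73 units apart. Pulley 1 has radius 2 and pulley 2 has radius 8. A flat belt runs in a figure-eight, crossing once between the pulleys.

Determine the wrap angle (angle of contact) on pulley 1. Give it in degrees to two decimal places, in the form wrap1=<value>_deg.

wrap1=195.75_deg

crossed belt: β = asin((r1+r2)/C) = asin(10/73) = 7.8735°
wrap1 = wrap2 = π + 2β = 195.7470°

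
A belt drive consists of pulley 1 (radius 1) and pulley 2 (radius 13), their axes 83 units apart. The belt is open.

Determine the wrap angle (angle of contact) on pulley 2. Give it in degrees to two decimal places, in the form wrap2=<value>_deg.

open belt: β = asin((r2−r1)/C) = asin(12/83) = 8.3129°
wrap1 = π − 2β = 163.3743°
wrap2 = π + 2β = 196.6257°

wrap2=196.63_deg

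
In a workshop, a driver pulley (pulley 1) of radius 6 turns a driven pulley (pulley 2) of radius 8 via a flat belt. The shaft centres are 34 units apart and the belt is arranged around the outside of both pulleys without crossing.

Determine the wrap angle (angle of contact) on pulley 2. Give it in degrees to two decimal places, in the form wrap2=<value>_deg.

open belt: β = asin((r2−r1)/C) = asin(2/34) = 3.3723°
wrap1 = π − 2β = 173.2554°
wrap2 = π + 2β = 186.7446°

wrap2=186.74_deg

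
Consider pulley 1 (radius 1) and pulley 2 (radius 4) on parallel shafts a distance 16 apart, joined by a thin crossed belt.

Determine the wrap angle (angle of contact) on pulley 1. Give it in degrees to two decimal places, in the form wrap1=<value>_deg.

wrap1=216.42_deg

crossed belt: β = asin((r1+r2)/C) = asin(5/16) = 18.2100°
wrap1 = wrap2 = π + 2β = 216.4199°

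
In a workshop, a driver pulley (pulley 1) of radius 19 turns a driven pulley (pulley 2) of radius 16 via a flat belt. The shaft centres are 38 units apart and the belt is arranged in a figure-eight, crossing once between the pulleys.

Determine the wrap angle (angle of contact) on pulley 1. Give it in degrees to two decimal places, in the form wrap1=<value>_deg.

wrap1=314.16_deg

crossed belt: β = asin((r1+r2)/C) = asin(35/38) = 67.0805°
wrap1 = wrap2 = π + 2β = 314.1609°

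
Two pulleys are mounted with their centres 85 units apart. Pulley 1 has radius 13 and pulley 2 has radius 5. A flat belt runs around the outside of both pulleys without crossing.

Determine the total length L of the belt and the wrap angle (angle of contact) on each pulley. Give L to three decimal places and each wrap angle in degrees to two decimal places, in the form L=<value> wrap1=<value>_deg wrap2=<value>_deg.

L=227.302 wrap1=190.80_deg wrap2=169.20_deg

open belt: β = asin((r2−r1)/C) = asin(-8/85) = -5.4005°
wrap1 = π − 2β = 190.8011°
wrap2 = π + 2β = 169.1989°
tangent length = C·cosβ = 84.6227
L = r1·wrap1 + r2·wrap2 + 2·C·cosβ = 13·3.3301 + 5·2.9531 + 2·84.6227 = 227.3022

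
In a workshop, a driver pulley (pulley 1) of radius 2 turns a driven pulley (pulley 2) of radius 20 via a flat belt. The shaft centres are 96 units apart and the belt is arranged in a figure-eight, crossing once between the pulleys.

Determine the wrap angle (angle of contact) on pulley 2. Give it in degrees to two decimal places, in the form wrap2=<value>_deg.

wrap2=206.50_deg

crossed belt: β = asin((r1+r2)/C) = asin(22/96) = 13.2480°
wrap1 = wrap2 = π + 2β = 206.4960°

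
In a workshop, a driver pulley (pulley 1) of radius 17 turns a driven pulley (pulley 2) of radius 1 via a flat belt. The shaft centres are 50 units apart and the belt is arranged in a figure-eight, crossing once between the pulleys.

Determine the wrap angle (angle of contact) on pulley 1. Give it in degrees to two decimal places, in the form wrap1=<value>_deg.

crossed belt: β = asin((r1+r2)/C) = asin(18/50) = 21.1002°
wrap1 = wrap2 = π + 2β = 222.2004°

wrap1=222.20_deg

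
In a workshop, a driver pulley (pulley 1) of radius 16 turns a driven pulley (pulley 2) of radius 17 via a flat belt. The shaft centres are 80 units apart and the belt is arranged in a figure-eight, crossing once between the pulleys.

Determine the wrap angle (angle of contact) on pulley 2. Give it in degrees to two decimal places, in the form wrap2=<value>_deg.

crossed belt: β = asin((r1+r2)/C) = asin(33/80) = 24.3620°
wrap1 = wrap2 = π + 2β = 228.7240°

wrap2=228.72_deg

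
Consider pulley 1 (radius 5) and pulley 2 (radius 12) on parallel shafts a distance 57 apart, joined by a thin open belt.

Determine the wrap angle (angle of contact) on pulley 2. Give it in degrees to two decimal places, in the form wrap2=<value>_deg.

wrap2=194.11_deg

open belt: β = asin((r2−r1)/C) = asin(7/57) = 7.0541°
wrap1 = π − 2β = 165.8917°
wrap2 = π + 2β = 194.1083°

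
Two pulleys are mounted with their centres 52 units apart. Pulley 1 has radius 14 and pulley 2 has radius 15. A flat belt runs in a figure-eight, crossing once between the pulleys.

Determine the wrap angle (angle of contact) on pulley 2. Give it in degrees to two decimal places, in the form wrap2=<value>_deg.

wrap2=247.79_deg

crossed belt: β = asin((r1+r2)/C) = asin(29/52) = 33.8964°
wrap1 = wrap2 = π + 2β = 247.7927°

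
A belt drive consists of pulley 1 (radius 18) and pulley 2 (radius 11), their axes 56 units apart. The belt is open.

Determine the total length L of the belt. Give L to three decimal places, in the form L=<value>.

L=203.982

open belt: β = asin((r2−r1)/C) = asin(-7/56) = -7.1808°
wrap1 = π − 2β = 194.3615°
wrap2 = π + 2β = 165.6385°
tangent length = C·cosβ = 55.5608
L = r1·wrap1 + r2·wrap2 + 2·C·cosβ = 18·3.3922 + 11·2.8909 + 2·55.5608 = 203.9823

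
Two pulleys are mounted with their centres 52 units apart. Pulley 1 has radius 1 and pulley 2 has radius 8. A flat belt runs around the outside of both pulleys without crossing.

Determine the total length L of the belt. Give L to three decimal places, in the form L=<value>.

L=133.218

open belt: β = asin((r2−r1)/C) = asin(7/52) = 7.7364°
wrap1 = π − 2β = 164.5272°
wrap2 = π + 2β = 195.4728°
tangent length = C·cosβ = 51.5267
L = r1·wrap1 + r2·wrap2 + 2·C·cosβ = 1·2.8715 + 8·3.4116 + 2·51.5267 = 133.2181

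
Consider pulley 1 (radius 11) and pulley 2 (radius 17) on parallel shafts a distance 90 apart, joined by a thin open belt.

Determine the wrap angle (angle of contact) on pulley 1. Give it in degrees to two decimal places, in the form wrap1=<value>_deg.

open belt: β = asin((r2−r1)/C) = asin(6/90) = 3.8226°
wrap1 = π − 2β = 172.3549°
wrap2 = π + 2β = 187.6451°

wrap1=172.35_deg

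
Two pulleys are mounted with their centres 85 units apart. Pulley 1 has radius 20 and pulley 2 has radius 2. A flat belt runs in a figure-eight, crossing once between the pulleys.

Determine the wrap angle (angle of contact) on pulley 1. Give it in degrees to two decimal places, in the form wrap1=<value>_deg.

crossed belt: β = asin((r1+r2)/C) = asin(22/85) = 15.0003°
wrap1 = wrap2 = π + 2β = 210.0005°

wrap1=210.00_deg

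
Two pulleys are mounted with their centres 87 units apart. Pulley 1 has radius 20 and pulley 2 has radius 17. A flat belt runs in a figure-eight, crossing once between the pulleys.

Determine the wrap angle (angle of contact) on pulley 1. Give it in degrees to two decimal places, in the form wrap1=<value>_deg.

wrap1=230.34_deg

crossed belt: β = asin((r1+r2)/C) = asin(37/87) = 25.1689°
wrap1 = wrap2 = π + 2β = 230.3377°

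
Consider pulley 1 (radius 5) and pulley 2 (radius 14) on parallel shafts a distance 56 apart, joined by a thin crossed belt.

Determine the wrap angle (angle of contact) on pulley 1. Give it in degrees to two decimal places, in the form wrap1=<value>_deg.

wrap1=219.67_deg

crossed belt: β = asin((r1+r2)/C) = asin(19/56) = 19.8334°
wrap1 = wrap2 = π + 2β = 219.6667°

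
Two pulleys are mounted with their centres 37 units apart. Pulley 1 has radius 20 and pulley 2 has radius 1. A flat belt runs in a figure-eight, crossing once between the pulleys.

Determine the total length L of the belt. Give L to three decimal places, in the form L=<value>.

L=152.249

crossed belt: β = asin((r1+r2)/C) = asin(21/37) = 34.5808°
wrap1 = wrap2 = π + 2β = 249.1616°
tangent length = C·cosβ = 30.4631
L = (r1+r2)·wrap + 2·C·cosβ = 21·4.3487 + 2·30.4631 = 152.2487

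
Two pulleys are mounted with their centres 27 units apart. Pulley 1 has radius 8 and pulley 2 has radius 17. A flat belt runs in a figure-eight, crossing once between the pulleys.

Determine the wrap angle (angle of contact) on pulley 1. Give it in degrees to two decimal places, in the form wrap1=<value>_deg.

crossed belt: β = asin((r1+r2)/C) = asin(25/27) = 67.8084°
wrap1 = wrap2 = π + 2β = 315.6168°

wrap1=315.62_deg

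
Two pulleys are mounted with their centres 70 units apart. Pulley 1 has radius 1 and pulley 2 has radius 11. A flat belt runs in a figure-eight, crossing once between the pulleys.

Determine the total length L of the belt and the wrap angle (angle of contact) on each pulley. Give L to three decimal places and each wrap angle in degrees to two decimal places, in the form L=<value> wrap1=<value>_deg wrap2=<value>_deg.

crossed belt: β = asin((r1+r2)/C) = asin(12/70) = 9.8709°
wrap1 = wrap2 = π + 2β = 199.7418°
tangent length = C·cosβ = 68.9638
L = (r1+r2)·wrap + 2·C·cosβ = 12·3.4862 + 2·68.9638 = 179.7613

L=179.761 wrap1=199.74_deg wrap2=199.74_deg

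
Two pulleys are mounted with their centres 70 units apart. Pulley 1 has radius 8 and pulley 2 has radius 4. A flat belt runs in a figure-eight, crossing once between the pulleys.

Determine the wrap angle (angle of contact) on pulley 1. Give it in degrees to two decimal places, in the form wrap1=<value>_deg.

wrap1=199.74_deg

crossed belt: β = asin((r1+r2)/C) = asin(12/70) = 9.8709°
wrap1 = wrap2 = π + 2β = 199.7418°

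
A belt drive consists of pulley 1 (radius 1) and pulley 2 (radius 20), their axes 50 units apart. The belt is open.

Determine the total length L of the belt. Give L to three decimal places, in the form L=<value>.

open belt: β = asin((r2−r1)/C) = asin(19/50) = 22.3337°
wrap1 = π − 2β = 135.3326°
wrap2 = π + 2β = 224.6674°
tangent length = C·cosβ = 46.2493
L = r1·wrap1 + r2·wrap2 + 2·C·cosβ = 1·2.3620 + 20·3.9212 + 2·46.2493 = 173.2844

L=173.284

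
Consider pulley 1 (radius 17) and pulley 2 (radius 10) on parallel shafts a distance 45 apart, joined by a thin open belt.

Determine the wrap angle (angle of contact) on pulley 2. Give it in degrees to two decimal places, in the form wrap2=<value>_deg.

wrap2=162.10_deg

open belt: β = asin((r2−r1)/C) = asin(-7/45) = -8.9490°
wrap1 = π − 2β = 197.8980°
wrap2 = π + 2β = 162.1020°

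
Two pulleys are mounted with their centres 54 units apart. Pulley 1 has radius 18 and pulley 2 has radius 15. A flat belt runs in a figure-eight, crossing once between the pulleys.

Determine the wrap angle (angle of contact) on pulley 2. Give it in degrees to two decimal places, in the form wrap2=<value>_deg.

wrap2=255.34_deg

crossed belt: β = asin((r1+r2)/C) = asin(33/54) = 37.6699°
wrap1 = wrap2 = π + 2β = 255.3398°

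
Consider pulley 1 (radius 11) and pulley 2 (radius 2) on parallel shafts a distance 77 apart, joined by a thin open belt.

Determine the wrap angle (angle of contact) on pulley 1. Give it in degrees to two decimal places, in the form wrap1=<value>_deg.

wrap1=193.42_deg

open belt: β = asin((r2−r1)/C) = asin(-9/77) = -6.7123°
wrap1 = π − 2β = 193.4245°
wrap2 = π + 2β = 166.5755°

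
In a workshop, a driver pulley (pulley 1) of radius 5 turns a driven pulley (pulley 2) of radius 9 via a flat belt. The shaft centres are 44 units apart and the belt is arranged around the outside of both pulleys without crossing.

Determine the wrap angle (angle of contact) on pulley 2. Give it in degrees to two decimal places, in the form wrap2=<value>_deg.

open belt: β = asin((r2−r1)/C) = asin(4/44) = 5.2159°
wrap1 = π − 2β = 169.5682°
wrap2 = π + 2β = 190.4318°

wrap2=190.43_deg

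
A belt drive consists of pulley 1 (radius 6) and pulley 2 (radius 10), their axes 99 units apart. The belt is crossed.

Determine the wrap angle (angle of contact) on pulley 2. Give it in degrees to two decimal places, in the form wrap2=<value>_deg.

wrap2=198.60_deg

crossed belt: β = asin((r1+r2)/C) = asin(16/99) = 9.3007°
wrap1 = wrap2 = π + 2β = 198.6014°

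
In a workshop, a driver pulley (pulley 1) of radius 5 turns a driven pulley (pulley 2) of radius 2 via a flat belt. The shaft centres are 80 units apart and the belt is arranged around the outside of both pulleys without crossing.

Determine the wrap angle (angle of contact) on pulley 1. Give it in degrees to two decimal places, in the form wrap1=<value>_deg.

wrap1=184.30_deg

open belt: β = asin((r2−r1)/C) = asin(-3/80) = -2.1491°
wrap1 = π − 2β = 184.2982°
wrap2 = π + 2β = 175.7018°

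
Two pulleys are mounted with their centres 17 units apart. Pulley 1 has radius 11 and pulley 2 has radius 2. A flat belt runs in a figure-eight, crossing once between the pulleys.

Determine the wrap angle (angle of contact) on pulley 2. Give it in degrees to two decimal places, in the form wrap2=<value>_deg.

crossed belt: β = asin((r1+r2)/C) = asin(13/17) = 49.8808°
wrap1 = wrap2 = π + 2β = 279.7617°

wrap2=279.76_deg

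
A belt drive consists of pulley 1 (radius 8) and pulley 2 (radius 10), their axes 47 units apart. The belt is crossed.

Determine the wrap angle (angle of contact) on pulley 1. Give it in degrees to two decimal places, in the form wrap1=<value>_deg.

wrap1=225.04_deg

crossed belt: β = asin((r1+r2)/C) = asin(18/47) = 22.5183°
wrap1 = wrap2 = π + 2β = 225.0366°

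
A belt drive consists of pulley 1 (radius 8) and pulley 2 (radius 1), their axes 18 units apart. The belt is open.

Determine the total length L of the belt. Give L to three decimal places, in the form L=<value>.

L=67.033

open belt: β = asin((r2−r1)/C) = asin(-7/18) = -22.8854°
wrap1 = π − 2β = 225.7708°
wrap2 = π + 2β = 134.2292°
tangent length = C·cosβ = 16.5831
L = r1·wrap1 + r2·wrap2 + 2·C·cosβ = 8·3.9404 + 1·2.3427 + 2·16.5831 = 67.0325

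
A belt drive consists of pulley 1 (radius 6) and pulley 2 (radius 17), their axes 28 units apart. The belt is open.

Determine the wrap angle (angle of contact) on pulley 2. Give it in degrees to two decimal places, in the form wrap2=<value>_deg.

open belt: β = asin((r2−r1)/C) = asin(11/28) = 23.1324°
wrap1 = π − 2β = 133.7352°
wrap2 = π + 2β = 226.2648°

wrap2=226.26_deg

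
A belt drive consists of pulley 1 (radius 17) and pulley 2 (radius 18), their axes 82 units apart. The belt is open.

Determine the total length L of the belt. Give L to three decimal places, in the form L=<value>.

open belt: β = asin((r2−r1)/C) = asin(1/82) = 0.6987°
wrap1 = π − 2β = 178.6025°
wrap2 = π + 2β = 181.3975°
tangent length = C·cosβ = 81.9939
L = r1·wrap1 + r2·wrap2 + 2·C·cosβ = 17·3.1172 + 18·3.1660 + 2·81.9939 = 273.9679

L=273.968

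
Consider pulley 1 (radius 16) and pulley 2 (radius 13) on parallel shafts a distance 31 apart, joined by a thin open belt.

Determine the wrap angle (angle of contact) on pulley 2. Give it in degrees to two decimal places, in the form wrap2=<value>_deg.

wrap2=168.89_deg

open belt: β = asin((r2−r1)/C) = asin(-3/31) = -5.5534°
wrap1 = π − 2β = 191.1069°
wrap2 = π + 2β = 168.8931°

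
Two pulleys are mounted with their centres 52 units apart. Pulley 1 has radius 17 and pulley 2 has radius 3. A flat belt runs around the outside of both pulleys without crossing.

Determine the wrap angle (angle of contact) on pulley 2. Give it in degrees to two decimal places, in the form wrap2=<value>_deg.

open belt: β = asin((r2−r1)/C) = asin(-14/52) = -15.6185°
wrap1 = π − 2β = 211.2370°
wrap2 = π + 2β = 148.7630°

wrap2=148.76_deg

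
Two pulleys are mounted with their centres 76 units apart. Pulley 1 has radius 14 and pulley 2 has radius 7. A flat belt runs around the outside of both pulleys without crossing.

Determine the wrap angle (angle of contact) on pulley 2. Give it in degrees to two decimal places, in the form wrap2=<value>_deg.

open belt: β = asin((r2−r1)/C) = asin(-7/76) = -5.2847°
wrap1 = π − 2β = 190.5695°
wrap2 = π + 2β = 169.4305°

wrap2=169.43_deg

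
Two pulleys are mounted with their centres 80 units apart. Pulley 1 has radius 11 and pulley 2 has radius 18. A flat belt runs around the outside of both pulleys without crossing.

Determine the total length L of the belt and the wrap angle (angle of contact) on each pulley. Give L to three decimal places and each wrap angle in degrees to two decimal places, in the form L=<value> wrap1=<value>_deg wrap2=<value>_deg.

open belt: β = asin((r2−r1)/C) = asin(7/80) = 5.0198°
wrap1 = π − 2β = 169.9604°
wrap2 = π + 2β = 190.0396°
tangent length = C·cosβ = 79.6932
L = r1·wrap1 + r2·wrap2 + 2·C·cosβ = 11·2.9664 + 18·3.3168 + 2·79.6932 = 251.7191

L=251.719 wrap1=169.96_deg wrap2=190.04_deg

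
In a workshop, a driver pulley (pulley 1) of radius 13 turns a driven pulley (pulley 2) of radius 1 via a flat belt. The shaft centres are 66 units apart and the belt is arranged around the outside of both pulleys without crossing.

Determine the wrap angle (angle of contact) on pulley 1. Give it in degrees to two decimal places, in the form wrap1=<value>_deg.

wrap1=200.95_deg

open belt: β = asin((r2−r1)/C) = asin(-12/66) = -10.4757°
wrap1 = π − 2β = 200.9514°
wrap2 = π + 2β = 159.0486°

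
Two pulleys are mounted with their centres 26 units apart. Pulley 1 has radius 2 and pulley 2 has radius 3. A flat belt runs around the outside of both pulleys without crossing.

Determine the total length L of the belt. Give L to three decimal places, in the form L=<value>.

L=67.746

open belt: β = asin((r2−r1)/C) = asin(1/26) = 2.2042°
wrap1 = π − 2β = 175.5915°
wrap2 = π + 2β = 184.4085°
tangent length = C·cosβ = 25.9808
L = r1·wrap1 + r2·wrap2 + 2·C·cosβ = 2·3.0647 + 3·3.2185 + 2·25.9808 = 67.7464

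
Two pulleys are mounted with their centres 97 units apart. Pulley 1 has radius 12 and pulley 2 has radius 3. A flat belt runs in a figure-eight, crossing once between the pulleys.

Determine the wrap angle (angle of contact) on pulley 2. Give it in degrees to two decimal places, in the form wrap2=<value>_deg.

wrap2=197.79_deg

crossed belt: β = asin((r1+r2)/C) = asin(15/97) = 8.8959°
wrap1 = wrap2 = π + 2β = 197.7917°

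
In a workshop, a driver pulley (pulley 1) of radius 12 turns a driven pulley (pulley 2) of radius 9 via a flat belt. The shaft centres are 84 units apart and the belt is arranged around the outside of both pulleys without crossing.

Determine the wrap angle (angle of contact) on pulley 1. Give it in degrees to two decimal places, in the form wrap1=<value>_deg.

open belt: β = asin((r2−r1)/C) = asin(-3/84) = -2.0467°
wrap1 = π − 2β = 184.0934°
wrap2 = π + 2β = 175.9066°

wrap1=184.09_deg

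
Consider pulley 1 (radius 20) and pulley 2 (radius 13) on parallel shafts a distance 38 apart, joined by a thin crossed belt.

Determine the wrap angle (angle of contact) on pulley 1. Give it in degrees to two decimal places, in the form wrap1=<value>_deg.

wrap1=300.55_deg

crossed belt: β = asin((r1+r2)/C) = asin(33/38) = 60.2757°
wrap1 = wrap2 = π + 2β = 300.5513°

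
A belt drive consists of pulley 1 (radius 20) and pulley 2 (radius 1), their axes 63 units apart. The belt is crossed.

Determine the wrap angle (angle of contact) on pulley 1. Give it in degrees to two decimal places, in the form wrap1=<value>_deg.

wrap1=218.94_deg

crossed belt: β = asin((r1+r2)/C) = asin(21/63) = 19.4712°
wrap1 = wrap2 = π + 2β = 218.9424°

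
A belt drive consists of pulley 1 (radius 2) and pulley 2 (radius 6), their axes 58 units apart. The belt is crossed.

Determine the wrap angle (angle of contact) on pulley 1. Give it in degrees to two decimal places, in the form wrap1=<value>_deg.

crossed belt: β = asin((r1+r2)/C) = asin(8/58) = 7.9281°
wrap1 = wrap2 = π + 2β = 195.8563°

wrap1=195.86_deg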